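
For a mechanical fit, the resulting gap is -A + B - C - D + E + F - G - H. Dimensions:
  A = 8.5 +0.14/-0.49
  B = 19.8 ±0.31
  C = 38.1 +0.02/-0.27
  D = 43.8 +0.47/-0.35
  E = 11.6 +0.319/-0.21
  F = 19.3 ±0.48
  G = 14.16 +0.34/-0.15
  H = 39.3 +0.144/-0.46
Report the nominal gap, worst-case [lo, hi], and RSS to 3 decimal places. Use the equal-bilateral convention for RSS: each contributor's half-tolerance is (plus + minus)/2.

nominal=-93.160 wc=[-95.274,-90.331] rss=0.914

Stack each dimension's contribution:
  -A: nom -8.500 → Σnom=-8.500; wc +0.490/-0.140 → slack +0.490/-0.140; half-tol=0.315, Σhalf²=0.099225
  +B: nom +19.800 → Σnom=11.300; wc +0.310/-0.310 → slack +0.800/-0.450; half-tol=0.310, Σhalf²=0.195325
  -C: nom -38.100 → Σnom=-26.800; wc +0.270/-0.020 → slack +1.070/-0.470; half-tol=0.145, Σhalf²=0.216350
  -D: nom -43.800 → Σnom=-70.600; wc +0.350/-0.470 → slack +1.420/-0.940; half-tol=0.410, Σhalf²=0.384450
  +E: nom +11.600 → Σnom=-59.000; wc +0.319/-0.210 → slack +1.739/-1.150; half-tol=0.265, Σhalf²=0.454410
  +F: nom +19.300 → Σnom=-39.700; wc +0.480/-0.480 → slack +2.219/-1.630; half-tol=0.480, Σhalf²=0.684810
  -G: nom -14.160 → Σnom=-53.860; wc +0.150/-0.340 → slack +2.369/-1.970; half-tol=0.245, Σhalf²=0.744835
  -H: nom -39.300 → Σnom=-93.160; wc +0.460/-0.144 → slack +2.829/-2.114; half-tol=0.302, Σhalf²=0.836039
Nominal = -93.160. Worst-case = [-93.160 - 2.114, -93.160 + 2.829] = [-95.274, -90.331]. RSS = √0.836039 = 0.914.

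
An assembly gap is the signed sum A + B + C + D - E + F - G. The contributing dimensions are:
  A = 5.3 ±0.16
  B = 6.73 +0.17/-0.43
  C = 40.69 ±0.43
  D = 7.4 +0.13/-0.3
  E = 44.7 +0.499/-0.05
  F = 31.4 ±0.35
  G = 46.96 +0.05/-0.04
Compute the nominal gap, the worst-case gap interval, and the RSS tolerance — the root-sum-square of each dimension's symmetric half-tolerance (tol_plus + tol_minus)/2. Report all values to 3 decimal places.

nominal=-0.140 wc=[-2.359,1.190] rss=0.739

Stack each dimension's contribution:
  +A: nom +5.300 → Σnom=5.300; wc +0.160/-0.160 → slack +0.160/-0.160; half-tol=0.160, Σhalf²=0.025600
  +B: nom +6.730 → Σnom=12.030; wc +0.170/-0.430 → slack +0.330/-0.590; half-tol=0.300, Σhalf²=0.115600
  +C: nom +40.690 → Σnom=52.720; wc +0.430/-0.430 → slack +0.760/-1.020; half-tol=0.430, Σhalf²=0.300500
  +D: nom +7.400 → Σnom=60.120; wc +0.130/-0.300 → slack +0.890/-1.320; half-tol=0.215, Σhalf²=0.346725
  -E: nom -44.700 → Σnom=15.420; wc +0.050/-0.499 → slack +0.940/-1.819; half-tol=0.275, Σhalf²=0.422075
  +F: nom +31.400 → Σnom=46.820; wc +0.350/-0.350 → slack +1.290/-2.169; half-tol=0.350, Σhalf²=0.544575
  -G: nom -46.960 → Σnom=-0.140; wc +0.040/-0.050 → slack +1.330/-2.219; half-tol=0.045, Σhalf²=0.546600
Nominal = -0.140. Worst-case = [-0.140 - 2.219, -0.140 + 1.330] = [-2.359, 1.190]. RSS = √0.546600 = 0.739.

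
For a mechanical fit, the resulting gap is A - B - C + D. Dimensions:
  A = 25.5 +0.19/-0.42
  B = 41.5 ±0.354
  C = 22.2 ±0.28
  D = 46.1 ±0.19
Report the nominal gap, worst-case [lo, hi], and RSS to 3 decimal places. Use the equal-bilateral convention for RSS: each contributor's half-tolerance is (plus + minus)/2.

Stack each dimension's contribution:
  +A: nom +25.500 → Σnom=25.500; wc +0.190/-0.420 → slack +0.190/-0.420; half-tol=0.305, Σhalf²=0.093025
  -B: nom -41.500 → Σnom=-16.000; wc +0.354/-0.354 → slack +0.544/-0.774; half-tol=0.354, Σhalf²=0.218341
  -C: nom -22.200 → Σnom=-38.200; wc +0.280/-0.280 → slack +0.824/-1.054; half-tol=0.280, Σhalf²=0.296741
  +D: nom +46.100 → Σnom=7.900; wc +0.190/-0.190 → slack +1.014/-1.244; half-tol=0.190, Σhalf²=0.332841
Nominal = 7.900. Worst-case = [7.900 - 1.244, 7.900 + 1.014] = [6.656, 8.914]. RSS = √0.332841 = 0.577.

nominal=7.900 wc=[6.656,8.914] rss=0.577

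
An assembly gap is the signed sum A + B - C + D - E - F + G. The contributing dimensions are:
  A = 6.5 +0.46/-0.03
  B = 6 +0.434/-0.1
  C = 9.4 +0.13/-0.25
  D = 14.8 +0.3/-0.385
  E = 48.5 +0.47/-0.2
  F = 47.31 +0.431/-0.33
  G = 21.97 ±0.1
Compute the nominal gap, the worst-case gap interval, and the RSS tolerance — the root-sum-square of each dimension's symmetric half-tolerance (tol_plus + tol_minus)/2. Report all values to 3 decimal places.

Stack each dimension's contribution:
  +A: nom +6.500 → Σnom=6.500; wc +0.460/-0.030 → slack +0.460/-0.030; half-tol=0.245, Σhalf²=0.060025
  +B: nom +6.000 → Σnom=12.500; wc +0.434/-0.100 → slack +0.894/-0.130; half-tol=0.267, Σhalf²=0.131314
  -C: nom -9.400 → Σnom=3.100; wc +0.250/-0.130 → slack +1.144/-0.260; half-tol=0.190, Σhalf²=0.167414
  +D: nom +14.800 → Σnom=17.900; wc +0.300/-0.385 → slack +1.444/-0.645; half-tol=0.343, Σhalf²=0.284720
  -E: nom -48.500 → Σnom=-30.600; wc +0.200/-0.470 → slack +1.644/-1.115; half-tol=0.335, Σhalf²=0.396945
  -F: nom -47.310 → Σnom=-77.910; wc +0.330/-0.431 → slack +1.974/-1.546; half-tol=0.381, Σhalf²=0.541725
  +G: nom +21.970 → Σnom=-55.940; wc +0.100/-0.100 → slack +2.074/-1.646; half-tol=0.100, Σhalf²=0.551725
Nominal = -55.940. Worst-case = [-55.940 - 1.646, -55.940 + 2.074] = [-57.586, -53.866]. RSS = √0.551725 = 0.743.

nominal=-55.940 wc=[-57.586,-53.866] rss=0.743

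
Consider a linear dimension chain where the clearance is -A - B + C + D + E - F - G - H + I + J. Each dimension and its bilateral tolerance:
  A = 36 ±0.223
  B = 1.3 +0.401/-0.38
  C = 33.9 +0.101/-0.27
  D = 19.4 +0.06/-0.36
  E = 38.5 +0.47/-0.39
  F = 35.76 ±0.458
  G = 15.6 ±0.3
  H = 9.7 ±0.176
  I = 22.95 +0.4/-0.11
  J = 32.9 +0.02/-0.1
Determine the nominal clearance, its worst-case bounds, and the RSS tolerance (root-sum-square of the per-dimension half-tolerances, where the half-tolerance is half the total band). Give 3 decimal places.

nominal=49.290 wc=[46.502,51.878] rss=0.930

Stack each dimension's contribution:
  -A: nom -36.000 → Σnom=-36.000; wc +0.223/-0.223 → slack +0.223/-0.223; half-tol=0.223, Σhalf²=0.049729
  -B: nom -1.300 → Σnom=-37.300; wc +0.380/-0.401 → slack +0.603/-0.624; half-tol=0.391, Σhalf²=0.202219
  +C: nom +33.900 → Σnom=-3.400; wc +0.101/-0.270 → slack +0.704/-0.894; half-tol=0.185, Σhalf²=0.236630
  +D: nom +19.400 → Σnom=16.000; wc +0.060/-0.360 → slack +0.764/-1.254; half-tol=0.210, Σhalf²=0.280730
  +E: nom +38.500 → Σnom=54.500; wc +0.470/-0.390 → slack +1.234/-1.644; half-tol=0.430, Σhalf²=0.465630
  -F: nom -35.760 → Σnom=18.740; wc +0.458/-0.458 → slack +1.692/-2.102; half-tol=0.458, Σhalf²=0.675393
  -G: nom -15.600 → Σnom=3.140; wc +0.300/-0.300 → slack +1.992/-2.402; half-tol=0.300, Σhalf²=0.765393
  -H: nom -9.700 → Σnom=-6.560; wc +0.176/-0.176 → slack +2.168/-2.578; half-tol=0.176, Σhalf²=0.796369
  +I: nom +22.950 → Σnom=16.390; wc +0.400/-0.110 → slack +2.568/-2.688; half-tol=0.255, Σhalf²=0.861394
  +J: nom +32.900 → Σnom=49.290; wc +0.020/-0.100 → slack +2.588/-2.788; half-tol=0.060, Σhalf²=0.864994
Nominal = 49.290. Worst-case = [49.290 - 2.788, 49.290 + 2.588] = [46.502, 51.878]. RSS = √0.864994 = 0.930.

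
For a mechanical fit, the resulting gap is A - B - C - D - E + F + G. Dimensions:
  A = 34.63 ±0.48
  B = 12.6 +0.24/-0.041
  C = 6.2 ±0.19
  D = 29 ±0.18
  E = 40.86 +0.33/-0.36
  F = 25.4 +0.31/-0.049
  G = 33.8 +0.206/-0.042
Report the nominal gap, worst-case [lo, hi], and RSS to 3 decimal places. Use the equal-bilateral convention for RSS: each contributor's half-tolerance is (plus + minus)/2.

Stack each dimension's contribution:
  +A: nom +34.630 → Σnom=34.630; wc +0.480/-0.480 → slack +0.480/-0.480; half-tol=0.480, Σhalf²=0.230400
  -B: nom -12.600 → Σnom=22.030; wc +0.041/-0.240 → slack +0.521/-0.720; half-tol=0.140, Σhalf²=0.250140
  -C: nom -6.200 → Σnom=15.830; wc +0.190/-0.190 → slack +0.711/-0.910; half-tol=0.190, Σhalf²=0.286240
  -D: nom -29.000 → Σnom=-13.170; wc +0.180/-0.180 → slack +0.891/-1.090; half-tol=0.180, Σhalf²=0.318640
  -E: nom -40.860 → Σnom=-54.030; wc +0.360/-0.330 → slack +1.251/-1.420; half-tol=0.345, Σhalf²=0.437665
  +F: nom +25.400 → Σnom=-28.630; wc +0.310/-0.049 → slack +1.561/-1.469; half-tol=0.179, Σhalf²=0.469886
  +G: nom +33.800 → Σnom=5.170; wc +0.206/-0.042 → slack +1.767/-1.511; half-tol=0.124, Σhalf²=0.485262
Nominal = 5.170. Worst-case = [5.170 - 1.511, 5.170 + 1.767] = [3.659, 6.937]. RSS = √0.485262 = 0.697.

nominal=5.170 wc=[3.659,6.937] rss=0.697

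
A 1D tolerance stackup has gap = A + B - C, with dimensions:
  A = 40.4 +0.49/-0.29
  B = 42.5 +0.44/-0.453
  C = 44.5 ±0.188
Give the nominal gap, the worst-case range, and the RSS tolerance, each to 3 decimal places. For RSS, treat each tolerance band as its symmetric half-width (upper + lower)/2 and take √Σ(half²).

nominal=38.400 wc=[37.469,39.518] rss=0.622

Stack each dimension's contribution:
  +A: nom +40.400 → Σnom=40.400; wc +0.490/-0.290 → slack +0.490/-0.290; half-tol=0.390, Σhalf²=0.152100
  +B: nom +42.500 → Σnom=82.900; wc +0.440/-0.453 → slack +0.930/-0.743; half-tol=0.447, Σhalf²=0.351462
  -C: nom -44.500 → Σnom=38.400; wc +0.188/-0.188 → slack +1.118/-0.931; half-tol=0.188, Σhalf²=0.386806
Nominal = 38.400. Worst-case = [38.400 - 0.931, 38.400 + 1.118] = [37.469, 39.518]. RSS = √0.386806 = 0.622.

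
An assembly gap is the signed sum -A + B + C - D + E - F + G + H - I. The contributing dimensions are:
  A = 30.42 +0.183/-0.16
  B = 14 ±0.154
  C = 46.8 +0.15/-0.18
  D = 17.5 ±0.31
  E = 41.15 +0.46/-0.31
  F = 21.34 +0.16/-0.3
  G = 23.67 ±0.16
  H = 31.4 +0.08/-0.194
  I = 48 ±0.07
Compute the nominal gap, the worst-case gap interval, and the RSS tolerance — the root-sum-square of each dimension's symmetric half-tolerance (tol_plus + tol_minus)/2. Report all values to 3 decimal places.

Stack each dimension's contribution:
  -A: nom -30.420 → Σnom=-30.420; wc +0.160/-0.183 → slack +0.160/-0.183; half-tol=0.171, Σhalf²=0.029412
  +B: nom +14.000 → Σnom=-16.420; wc +0.154/-0.154 → slack +0.314/-0.337; half-tol=0.154, Σhalf²=0.053128
  +C: nom +46.800 → Σnom=30.380; wc +0.150/-0.180 → slack +0.464/-0.517; half-tol=0.165, Σhalf²=0.080353
  -D: nom -17.500 → Σnom=12.880; wc +0.310/-0.310 → slack +0.774/-0.827; half-tol=0.310, Σhalf²=0.176453
  +E: nom +41.150 → Σnom=54.030; wc +0.460/-0.310 → slack +1.234/-1.137; half-tol=0.385, Σhalf²=0.324678
  -F: nom -21.340 → Σnom=32.690; wc +0.300/-0.160 → slack +1.534/-1.297; half-tol=0.230, Σhalf²=0.377578
  +G: nom +23.670 → Σnom=56.360; wc +0.160/-0.160 → slack +1.694/-1.457; half-tol=0.160, Σhalf²=0.403178
  +H: nom +31.400 → Σnom=87.760; wc +0.080/-0.194 → slack +1.774/-1.651; half-tol=0.137, Σhalf²=0.421947
  -I: nom -48.000 → Σnom=39.760; wc +0.070/-0.070 → slack +1.844/-1.721; half-tol=0.070, Σhalf²=0.426847
Nominal = 39.760. Worst-case = [39.760 - 1.721, 39.760 + 1.844] = [38.039, 41.604]. RSS = √0.426847 = 0.653.

nominal=39.760 wc=[38.039,41.604] rss=0.653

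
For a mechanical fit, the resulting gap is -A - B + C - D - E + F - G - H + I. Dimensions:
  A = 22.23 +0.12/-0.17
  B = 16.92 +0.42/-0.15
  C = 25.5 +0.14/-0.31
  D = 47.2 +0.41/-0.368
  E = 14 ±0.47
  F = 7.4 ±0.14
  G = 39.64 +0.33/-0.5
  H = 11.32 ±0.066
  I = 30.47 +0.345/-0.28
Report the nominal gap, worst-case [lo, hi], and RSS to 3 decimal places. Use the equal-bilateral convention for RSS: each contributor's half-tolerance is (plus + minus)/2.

nominal=-87.940 wc=[-90.486,-85.591] rss=0.905

Stack each dimension's contribution:
  -A: nom -22.230 → Σnom=-22.230; wc +0.170/-0.120 → slack +0.170/-0.120; half-tol=0.145, Σhalf²=0.021025
  -B: nom -16.920 → Σnom=-39.150; wc +0.150/-0.420 → slack +0.320/-0.540; half-tol=0.285, Σhalf²=0.102250
  +C: nom +25.500 → Σnom=-13.650; wc +0.140/-0.310 → slack +0.460/-0.850; half-tol=0.225, Σhalf²=0.152875
  -D: nom -47.200 → Σnom=-60.850; wc +0.368/-0.410 → slack +0.828/-1.260; half-tol=0.389, Σhalf²=0.304196
  -E: nom -14.000 → Σnom=-74.850; wc +0.470/-0.470 → slack +1.298/-1.730; half-tol=0.470, Σhalf²=0.525096
  +F: nom +7.400 → Σnom=-67.450; wc +0.140/-0.140 → slack +1.438/-1.870; half-tol=0.140, Σhalf²=0.544696
  -G: nom -39.640 → Σnom=-107.090; wc +0.500/-0.330 → slack +1.938/-2.200; half-tol=0.415, Σhalf²=0.716921
  -H: nom -11.320 → Σnom=-118.410; wc +0.066/-0.066 → slack +2.004/-2.266; half-tol=0.066, Σhalf²=0.721277
  +I: nom +30.470 → Σnom=-87.940; wc +0.345/-0.280 → slack +2.349/-2.546; half-tol=0.312, Σhalf²=0.818933
Nominal = -87.940. Worst-case = [-87.940 - 2.546, -87.940 + 2.349] = [-90.486, -85.591]. RSS = √0.818933 = 0.905.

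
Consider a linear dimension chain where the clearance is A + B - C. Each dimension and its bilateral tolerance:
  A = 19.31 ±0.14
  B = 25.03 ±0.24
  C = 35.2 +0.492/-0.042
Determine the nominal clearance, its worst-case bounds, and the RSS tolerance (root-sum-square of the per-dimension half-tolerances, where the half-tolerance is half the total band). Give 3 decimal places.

nominal=9.140 wc=[8.268,9.562] rss=0.385

Stack each dimension's contribution:
  +A: nom +19.310 → Σnom=19.310; wc +0.140/-0.140 → slack +0.140/-0.140; half-tol=0.140, Σhalf²=0.019600
  +B: nom +25.030 → Σnom=44.340; wc +0.240/-0.240 → slack +0.380/-0.380; half-tol=0.240, Σhalf²=0.077200
  -C: nom -35.200 → Σnom=9.140; wc +0.042/-0.492 → slack +0.422/-0.872; half-tol=0.267, Σhalf²=0.148489
Nominal = 9.140. Worst-case = [9.140 - 0.872, 9.140 + 0.422] = [8.268, 9.562]. RSS = √0.148489 = 0.385.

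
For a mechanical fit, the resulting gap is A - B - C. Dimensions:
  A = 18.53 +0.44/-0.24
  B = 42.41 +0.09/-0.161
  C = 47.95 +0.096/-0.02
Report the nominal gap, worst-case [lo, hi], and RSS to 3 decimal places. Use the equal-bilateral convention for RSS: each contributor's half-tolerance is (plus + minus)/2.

Stack each dimension's contribution:
  +A: nom +18.530 → Σnom=18.530; wc +0.440/-0.240 → slack +0.440/-0.240; half-tol=0.340, Σhalf²=0.115600
  -B: nom -42.410 → Σnom=-23.880; wc +0.161/-0.090 → slack +0.601/-0.330; half-tol=0.126, Σhalf²=0.131350
  -C: nom -47.950 → Σnom=-71.830; wc +0.020/-0.096 → slack +0.621/-0.426; half-tol=0.058, Σhalf²=0.134714
Nominal = -71.830. Worst-case = [-71.830 - 0.426, -71.830 + 0.621] = [-72.256, -71.209]. RSS = √0.134714 = 0.367.

nominal=-71.830 wc=[-72.256,-71.209] rss=0.367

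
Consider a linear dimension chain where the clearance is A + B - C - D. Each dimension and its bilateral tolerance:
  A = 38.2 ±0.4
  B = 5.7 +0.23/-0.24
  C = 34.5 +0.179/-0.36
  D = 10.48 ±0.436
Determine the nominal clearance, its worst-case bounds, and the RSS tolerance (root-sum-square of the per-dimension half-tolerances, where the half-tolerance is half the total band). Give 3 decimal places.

Stack each dimension's contribution:
  +A: nom +38.200 → Σnom=38.200; wc +0.400/-0.400 → slack +0.400/-0.400; half-tol=0.400, Σhalf²=0.160000
  +B: nom +5.700 → Σnom=43.900; wc +0.230/-0.240 → slack +0.630/-0.640; half-tol=0.235, Σhalf²=0.215225
  -C: nom -34.500 → Σnom=9.400; wc +0.360/-0.179 → slack +0.990/-0.819; half-tol=0.269, Σhalf²=0.287855
  -D: nom -10.480 → Σnom=-1.080; wc +0.436/-0.436 → slack +1.426/-1.255; half-tol=0.436, Σhalf²=0.477951
Nominal = -1.080. Worst-case = [-1.080 - 1.255, -1.080 + 1.426] = [-2.335, 0.346]. RSS = √0.477951 = 0.691.

nominal=-1.080 wc=[-2.335,0.346] rss=0.691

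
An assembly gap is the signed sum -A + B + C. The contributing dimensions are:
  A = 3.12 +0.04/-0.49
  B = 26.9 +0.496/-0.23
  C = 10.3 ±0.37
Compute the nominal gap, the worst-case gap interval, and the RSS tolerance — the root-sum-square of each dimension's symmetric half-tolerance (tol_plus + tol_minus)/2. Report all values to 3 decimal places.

nominal=34.080 wc=[33.440,35.436] rss=0.582

Stack each dimension's contribution:
  -A: nom -3.120 → Σnom=-3.120; wc +0.490/-0.040 → slack +0.490/-0.040; half-tol=0.265, Σhalf²=0.070225
  +B: nom +26.900 → Σnom=23.780; wc +0.496/-0.230 → slack +0.986/-0.270; half-tol=0.363, Σhalf²=0.201994
  +C: nom +10.300 → Σnom=34.080; wc +0.370/-0.370 → slack +1.356/-0.640; half-tol=0.370, Σhalf²=0.338894
Nominal = 34.080. Worst-case = [34.080 - 0.640, 34.080 + 1.356] = [33.440, 35.436]. RSS = √0.338894 = 0.582.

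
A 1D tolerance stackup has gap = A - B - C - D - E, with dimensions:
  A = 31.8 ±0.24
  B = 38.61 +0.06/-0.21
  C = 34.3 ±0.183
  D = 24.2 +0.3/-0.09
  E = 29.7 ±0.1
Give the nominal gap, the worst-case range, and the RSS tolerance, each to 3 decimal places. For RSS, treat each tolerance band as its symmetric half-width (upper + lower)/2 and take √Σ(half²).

Stack each dimension's contribution:
  +A: nom +31.800 → Σnom=31.800; wc +0.240/-0.240 → slack +0.240/-0.240; half-tol=0.240, Σhalf²=0.057600
  -B: nom -38.610 → Σnom=-6.810; wc +0.210/-0.060 → slack +0.450/-0.300; half-tol=0.135, Σhalf²=0.075825
  -C: nom -34.300 → Σnom=-41.110; wc +0.183/-0.183 → slack +0.633/-0.483; half-tol=0.183, Σhalf²=0.109314
  -D: nom -24.200 → Σnom=-65.310; wc +0.090/-0.300 → slack +0.723/-0.783; half-tol=0.195, Σhalf²=0.147339
  -E: nom -29.700 → Σnom=-95.010; wc +0.100/-0.100 → slack +0.823/-0.883; half-tol=0.100, Σhalf²=0.157339
Nominal = -95.010. Worst-case = [-95.010 - 0.883, -95.010 + 0.823] = [-95.893, -94.187]. RSS = √0.157339 = 0.397.

nominal=-95.010 wc=[-95.893,-94.187] rss=0.397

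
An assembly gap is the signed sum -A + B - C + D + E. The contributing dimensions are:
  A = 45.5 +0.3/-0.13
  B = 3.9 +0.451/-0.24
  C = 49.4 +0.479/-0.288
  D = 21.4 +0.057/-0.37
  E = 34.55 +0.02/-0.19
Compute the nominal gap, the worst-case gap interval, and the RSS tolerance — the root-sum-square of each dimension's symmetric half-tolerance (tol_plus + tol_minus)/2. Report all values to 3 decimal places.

nominal=-35.050 wc=[-36.629,-34.104] rss=0.608

Stack each dimension's contribution:
  -A: nom -45.500 → Σnom=-45.500; wc +0.130/-0.300 → slack +0.130/-0.300; half-tol=0.215, Σhalf²=0.046225
  +B: nom +3.900 → Σnom=-41.600; wc +0.451/-0.240 → slack +0.581/-0.540; half-tol=0.346, Σhalf²=0.165595
  -C: nom -49.400 → Σnom=-91.000; wc +0.288/-0.479 → slack +0.869/-1.019; half-tol=0.383, Σhalf²=0.312667
  +D: nom +21.400 → Σnom=-69.600; wc +0.057/-0.370 → slack +0.926/-1.389; half-tol=0.213, Σhalf²=0.358250
  +E: nom +34.550 → Σnom=-35.050; wc +0.020/-0.190 → slack +0.946/-1.579; half-tol=0.105, Σhalf²=0.369275
Nominal = -35.050. Worst-case = [-35.050 - 1.579, -35.050 + 0.946] = [-36.629, -34.104]. RSS = √0.369275 = 0.608.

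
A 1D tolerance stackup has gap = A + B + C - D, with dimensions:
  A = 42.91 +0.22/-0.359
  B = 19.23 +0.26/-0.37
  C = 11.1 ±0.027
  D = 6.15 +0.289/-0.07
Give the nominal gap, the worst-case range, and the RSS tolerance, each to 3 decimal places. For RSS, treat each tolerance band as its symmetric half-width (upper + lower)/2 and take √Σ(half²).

nominal=67.090 wc=[66.045,67.667] rss=0.465

Stack each dimension's contribution:
  +A: nom +42.910 → Σnom=42.910; wc +0.220/-0.359 → slack +0.220/-0.359; half-tol=0.289, Σhalf²=0.083810
  +B: nom +19.230 → Σnom=62.140; wc +0.260/-0.370 → slack +0.480/-0.729; half-tol=0.315, Σhalf²=0.183035
  +C: nom +11.100 → Σnom=73.240; wc +0.027/-0.027 → slack +0.507/-0.756; half-tol=0.027, Σhalf²=0.183764
  -D: nom -6.150 → Σnom=67.090; wc +0.070/-0.289 → slack +0.577/-1.045; half-tol=0.179, Σhalf²=0.215984
Nominal = 67.090. Worst-case = [67.090 - 1.045, 67.090 + 0.577] = [66.045, 67.667]. RSS = √0.215984 = 0.465.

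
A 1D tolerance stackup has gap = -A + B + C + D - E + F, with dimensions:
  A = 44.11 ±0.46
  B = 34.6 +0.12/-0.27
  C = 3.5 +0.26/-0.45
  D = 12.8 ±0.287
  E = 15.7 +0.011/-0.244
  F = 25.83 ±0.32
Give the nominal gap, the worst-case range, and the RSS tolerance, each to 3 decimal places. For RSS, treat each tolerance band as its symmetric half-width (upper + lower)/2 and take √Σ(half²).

Stack each dimension's contribution:
  -A: nom -44.110 → Σnom=-44.110; wc +0.460/-0.460 → slack +0.460/-0.460; half-tol=0.460, Σhalf²=0.211600
  +B: nom +34.600 → Σnom=-9.510; wc +0.120/-0.270 → slack +0.580/-0.730; half-tol=0.195, Σhalf²=0.249625
  +C: nom +3.500 → Σnom=-6.010; wc +0.260/-0.450 → slack +0.840/-1.180; half-tol=0.355, Σhalf²=0.375650
  +D: nom +12.800 → Σnom=6.790; wc +0.287/-0.287 → slack +1.127/-1.467; half-tol=0.287, Σhalf²=0.458019
  -E: nom -15.700 → Σnom=-8.910; wc +0.244/-0.011 → slack +1.371/-1.478; half-tol=0.128, Σhalf²=0.474275
  +F: nom +25.830 → Σnom=16.920; wc +0.320/-0.320 → slack +1.691/-1.798; half-tol=0.320, Σhalf²=0.576675
Nominal = 16.920. Worst-case = [16.920 - 1.798, 16.920 + 1.691] = [15.122, 18.611]. RSS = √0.576675 = 0.759.

nominal=16.920 wc=[15.122,18.611] rss=0.759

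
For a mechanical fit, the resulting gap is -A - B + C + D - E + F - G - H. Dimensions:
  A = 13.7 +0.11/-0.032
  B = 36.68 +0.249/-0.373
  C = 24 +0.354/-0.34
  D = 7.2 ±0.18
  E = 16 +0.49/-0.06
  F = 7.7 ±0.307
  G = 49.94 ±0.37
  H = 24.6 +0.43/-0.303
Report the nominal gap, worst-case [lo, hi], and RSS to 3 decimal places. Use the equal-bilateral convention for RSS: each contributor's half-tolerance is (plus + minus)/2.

nominal=-102.020 wc=[-104.496,-100.041] rss=0.834

Stack each dimension's contribution:
  -A: nom -13.700 → Σnom=-13.700; wc +0.032/-0.110 → slack +0.032/-0.110; half-tol=0.071, Σhalf²=0.005041
  -B: nom -36.680 → Σnom=-50.380; wc +0.373/-0.249 → slack +0.405/-0.359; half-tol=0.311, Σhalf²=0.101762
  +C: nom +24.000 → Σnom=-26.380; wc +0.354/-0.340 → slack +0.759/-0.699; half-tol=0.347, Σhalf²=0.222171
  +D: nom +7.200 → Σnom=-19.180; wc +0.180/-0.180 → slack +0.939/-0.879; half-tol=0.180, Σhalf²=0.254571
  -E: nom -16.000 → Σnom=-35.180; wc +0.060/-0.490 → slack +0.999/-1.369; half-tol=0.275, Σhalf²=0.330196
  +F: nom +7.700 → Σnom=-27.480; wc +0.307/-0.307 → slack +1.306/-1.676; half-tol=0.307, Σhalf²=0.424445
  -G: nom -49.940 → Σnom=-77.420; wc +0.370/-0.370 → slack +1.676/-2.046; half-tol=0.370, Σhalf²=0.561345
  -H: nom -24.600 → Σnom=-102.020; wc +0.303/-0.430 → slack +1.979/-2.476; half-tol=0.366, Σhalf²=0.695667
Nominal = -102.020. Worst-case = [-102.020 - 2.476, -102.020 + 1.979] = [-104.496, -100.041]. RSS = √0.695667 = 0.834.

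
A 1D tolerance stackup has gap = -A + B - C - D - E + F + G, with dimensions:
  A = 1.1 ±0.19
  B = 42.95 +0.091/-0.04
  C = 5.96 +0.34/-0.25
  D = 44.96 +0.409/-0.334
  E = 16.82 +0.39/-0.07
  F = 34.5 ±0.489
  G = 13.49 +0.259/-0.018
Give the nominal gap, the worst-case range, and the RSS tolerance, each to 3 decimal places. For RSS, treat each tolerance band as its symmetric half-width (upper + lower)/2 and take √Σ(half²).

Stack each dimension's contribution:
  -A: nom -1.100 → Σnom=-1.100; wc +0.190/-0.190 → slack +0.190/-0.190; half-tol=0.190, Σhalf²=0.036100
  +B: nom +42.950 → Σnom=41.850; wc +0.091/-0.040 → slack +0.281/-0.230; half-tol=0.066, Σhalf²=0.040390
  -C: nom -5.960 → Σnom=35.890; wc +0.250/-0.340 → slack +0.531/-0.570; half-tol=0.295, Σhalf²=0.127415
  -D: nom -44.960 → Σnom=-9.070; wc +0.334/-0.409 → slack +0.865/-0.979; half-tol=0.371, Σhalf²=0.265428
  -E: nom -16.820 → Σnom=-25.890; wc +0.070/-0.390 → slack +0.935/-1.369; half-tol=0.230, Σhalf²=0.318328
  +F: nom +34.500 → Σnom=8.610; wc +0.489/-0.489 → slack +1.424/-1.858; half-tol=0.489, Σhalf²=0.557449
  +G: nom +13.490 → Σnom=22.100; wc +0.259/-0.018 → slack +1.683/-1.876; half-tol=0.139, Σhalf²=0.576631
Nominal = 22.100. Worst-case = [22.100 - 1.876, 22.100 + 1.683] = [20.224, 23.783]. RSS = √0.576631 = 0.759.

nominal=22.100 wc=[20.224,23.783] rss=0.759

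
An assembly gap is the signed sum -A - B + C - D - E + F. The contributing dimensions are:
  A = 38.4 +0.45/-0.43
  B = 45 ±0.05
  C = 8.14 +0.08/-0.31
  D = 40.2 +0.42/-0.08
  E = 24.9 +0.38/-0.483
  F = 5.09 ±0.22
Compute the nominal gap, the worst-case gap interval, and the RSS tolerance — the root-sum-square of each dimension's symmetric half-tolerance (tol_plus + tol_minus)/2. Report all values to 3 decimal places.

nominal=-135.270 wc=[-137.100,-133.927] rss=0.729

Stack each dimension's contribution:
  -A: nom -38.400 → Σnom=-38.400; wc +0.430/-0.450 → slack +0.430/-0.450; half-tol=0.440, Σhalf²=0.193600
  -B: nom -45.000 → Σnom=-83.400; wc +0.050/-0.050 → slack +0.480/-0.500; half-tol=0.050, Σhalf²=0.196100
  +C: nom +8.140 → Σnom=-75.260; wc +0.080/-0.310 → slack +0.560/-0.810; half-tol=0.195, Σhalf²=0.234125
  -D: nom -40.200 → Σnom=-115.460; wc +0.080/-0.420 → slack +0.640/-1.230; half-tol=0.250, Σhalf²=0.296625
  -E: nom -24.900 → Σnom=-140.360; wc +0.483/-0.380 → slack +1.123/-1.610; half-tol=0.431, Σhalf²=0.482817
  +F: nom +5.090 → Σnom=-135.270; wc +0.220/-0.220 → slack +1.343/-1.830; half-tol=0.220, Σhalf²=0.531217
Nominal = -135.270. Worst-case = [-135.270 - 1.830, -135.270 + 1.343] = [-137.100, -133.927]. RSS = √0.531217 = 0.729.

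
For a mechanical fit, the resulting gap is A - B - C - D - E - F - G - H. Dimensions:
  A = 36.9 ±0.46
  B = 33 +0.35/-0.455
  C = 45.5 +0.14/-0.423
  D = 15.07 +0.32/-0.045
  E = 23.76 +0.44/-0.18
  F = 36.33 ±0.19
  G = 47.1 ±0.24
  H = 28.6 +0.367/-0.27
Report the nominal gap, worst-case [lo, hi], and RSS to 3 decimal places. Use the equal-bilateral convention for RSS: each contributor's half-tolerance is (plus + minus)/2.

nominal=-192.460 wc=[-194.967,-190.197] rss=0.882

Stack each dimension's contribution:
  +A: nom +36.900 → Σnom=36.900; wc +0.460/-0.460 → slack +0.460/-0.460; half-tol=0.460, Σhalf²=0.211600
  -B: nom -33.000 → Σnom=3.900; wc +0.455/-0.350 → slack +0.915/-0.810; half-tol=0.402, Σhalf²=0.373606
  -C: nom -45.500 → Σnom=-41.600; wc +0.423/-0.140 → slack +1.338/-0.950; half-tol=0.281, Σhalf²=0.452848
  -D: nom -15.070 → Σnom=-56.670; wc +0.045/-0.320 → slack +1.383/-1.270; half-tol=0.182, Σhalf²=0.486155
  -E: nom -23.760 → Σnom=-80.430; wc +0.180/-0.440 → slack +1.563/-1.710; half-tol=0.310, Σhalf²=0.582255
  -F: nom -36.330 → Σnom=-116.760; wc +0.190/-0.190 → slack +1.753/-1.900; half-tol=0.190, Σhalf²=0.618355
  -G: nom -47.100 → Σnom=-163.860; wc +0.240/-0.240 → slack +1.993/-2.140; half-tol=0.240, Σhalf²=0.675955
  -H: nom -28.600 → Σnom=-192.460; wc +0.270/-0.367 → slack +2.263/-2.507; half-tol=0.319, Σhalf²=0.777397
Nominal = -192.460. Worst-case = [-192.460 - 2.507, -192.460 + 2.263] = [-194.967, -190.197]. RSS = √0.777397 = 0.882.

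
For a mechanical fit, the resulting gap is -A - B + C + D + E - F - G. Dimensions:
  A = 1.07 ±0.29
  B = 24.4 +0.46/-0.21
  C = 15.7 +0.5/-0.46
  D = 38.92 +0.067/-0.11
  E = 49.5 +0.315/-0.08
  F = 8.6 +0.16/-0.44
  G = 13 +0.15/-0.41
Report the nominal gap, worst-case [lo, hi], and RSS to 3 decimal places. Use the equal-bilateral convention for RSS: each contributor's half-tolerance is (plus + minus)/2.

nominal=57.050 wc=[55.340,59.282] rss=0.801

Stack each dimension's contribution:
  -A: nom -1.070 → Σnom=-1.070; wc +0.290/-0.290 → slack +0.290/-0.290; half-tol=0.290, Σhalf²=0.084100
  -B: nom -24.400 → Σnom=-25.470; wc +0.210/-0.460 → slack +0.500/-0.750; half-tol=0.335, Σhalf²=0.196325
  +C: nom +15.700 → Σnom=-9.770; wc +0.500/-0.460 → slack +1.000/-1.210; half-tol=0.480, Σhalf²=0.426725
  +D: nom +38.920 → Σnom=29.150; wc +0.067/-0.110 → slack +1.067/-1.320; half-tol=0.088, Σhalf²=0.434557
  +E: nom +49.500 → Σnom=78.650; wc +0.315/-0.080 → slack +1.382/-1.400; half-tol=0.198, Σhalf²=0.473564
  -F: nom -8.600 → Σnom=70.050; wc +0.440/-0.160 → slack +1.822/-1.560; half-tol=0.300, Σhalf²=0.563563
  -G: nom -13.000 → Σnom=57.050; wc +0.410/-0.150 → slack +2.232/-1.710; half-tol=0.280, Σhalf²=0.641964
Nominal = 57.050. Worst-case = [57.050 - 1.710, 57.050 + 2.232] = [55.340, 59.282]. RSS = √0.641964 = 0.801.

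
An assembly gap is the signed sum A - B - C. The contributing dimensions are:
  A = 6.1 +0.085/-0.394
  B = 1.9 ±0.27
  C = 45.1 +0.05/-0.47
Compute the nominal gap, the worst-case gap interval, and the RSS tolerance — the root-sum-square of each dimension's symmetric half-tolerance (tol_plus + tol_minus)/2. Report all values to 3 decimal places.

nominal=-40.900 wc=[-41.614,-40.075] rss=0.445

Stack each dimension's contribution:
  +A: nom +6.100 → Σnom=6.100; wc +0.085/-0.394 → slack +0.085/-0.394; half-tol=0.240, Σhalf²=0.057360
  -B: nom -1.900 → Σnom=4.200; wc +0.270/-0.270 → slack +0.355/-0.664; half-tol=0.270, Σhalf²=0.130260
  -C: nom -45.100 → Σnom=-40.900; wc +0.470/-0.050 → slack +0.825/-0.714; half-tol=0.260, Σhalf²=0.197860
Nominal = -40.900. Worst-case = [-40.900 - 0.714, -40.900 + 0.825] = [-41.614, -40.075]. RSS = √0.197860 = 0.445.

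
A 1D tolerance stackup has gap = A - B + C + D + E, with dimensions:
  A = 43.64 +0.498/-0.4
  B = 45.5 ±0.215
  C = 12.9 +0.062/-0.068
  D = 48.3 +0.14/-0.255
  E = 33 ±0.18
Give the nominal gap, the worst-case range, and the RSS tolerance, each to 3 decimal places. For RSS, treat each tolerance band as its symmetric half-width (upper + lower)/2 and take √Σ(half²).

Stack each dimension's contribution:
  +A: nom +43.640 → Σnom=43.640; wc +0.498/-0.400 → slack +0.498/-0.400; half-tol=0.449, Σhalf²=0.201601
  -B: nom -45.500 → Σnom=-1.860; wc +0.215/-0.215 → slack +0.713/-0.615; half-tol=0.215, Σhalf²=0.247826
  +C: nom +12.900 → Σnom=11.040; wc +0.062/-0.068 → slack +0.775/-0.683; half-tol=0.065, Σhalf²=0.252051
  +D: nom +48.300 → Σnom=59.340; wc +0.140/-0.255 → slack +0.915/-0.938; half-tol=0.198, Σhalf²=0.291057
  +E: nom +33.000 → Σnom=92.340; wc +0.180/-0.180 → slack +1.095/-1.118; half-tol=0.180, Σhalf²=0.323457
Nominal = 92.340. Worst-case = [92.340 - 1.118, 92.340 + 1.095] = [91.222, 93.435]. RSS = √0.323457 = 0.569.

nominal=92.340 wc=[91.222,93.435] rss=0.569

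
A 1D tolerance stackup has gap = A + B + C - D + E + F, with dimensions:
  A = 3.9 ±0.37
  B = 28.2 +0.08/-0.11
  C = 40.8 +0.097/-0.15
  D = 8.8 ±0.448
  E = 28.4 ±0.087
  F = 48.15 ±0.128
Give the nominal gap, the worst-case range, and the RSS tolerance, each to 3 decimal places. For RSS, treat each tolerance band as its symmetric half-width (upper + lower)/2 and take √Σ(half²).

nominal=140.650 wc=[139.357,141.860] rss=0.621

Stack each dimension's contribution:
  +A: nom +3.900 → Σnom=3.900; wc +0.370/-0.370 → slack +0.370/-0.370; half-tol=0.370, Σhalf²=0.136900
  +B: nom +28.200 → Σnom=32.100; wc +0.080/-0.110 → slack +0.450/-0.480; half-tol=0.095, Σhalf²=0.145925
  +C: nom +40.800 → Σnom=72.900; wc +0.097/-0.150 → slack +0.547/-0.630; half-tol=0.123, Σhalf²=0.161177
  -D: nom -8.800 → Σnom=64.100; wc +0.448/-0.448 → slack +0.995/-1.078; half-tol=0.448, Σhalf²=0.361881
  +E: nom +28.400 → Σnom=92.500; wc +0.087/-0.087 → slack +1.082/-1.165; half-tol=0.087, Σhalf²=0.369450
  +F: nom +48.150 → Σnom=140.650; wc +0.128/-0.128 → slack +1.210/-1.293; half-tol=0.128, Σhalf²=0.385834
Nominal = 140.650. Worst-case = [140.650 - 1.293, 140.650 + 1.210] = [139.357, 141.860]. RSS = √0.385834 = 0.621.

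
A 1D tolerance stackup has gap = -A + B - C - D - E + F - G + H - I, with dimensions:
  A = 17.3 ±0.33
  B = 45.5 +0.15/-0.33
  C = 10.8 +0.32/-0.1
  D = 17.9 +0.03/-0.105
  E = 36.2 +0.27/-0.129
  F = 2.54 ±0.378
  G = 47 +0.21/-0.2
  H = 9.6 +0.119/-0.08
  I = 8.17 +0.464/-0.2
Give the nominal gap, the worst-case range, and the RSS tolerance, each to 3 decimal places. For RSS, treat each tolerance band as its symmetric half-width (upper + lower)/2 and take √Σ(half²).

Stack each dimension's contribution:
  -A: nom -17.300 → Σnom=-17.300; wc +0.330/-0.330 → slack +0.330/-0.330; half-tol=0.330, Σhalf²=0.108900
  +B: nom +45.500 → Σnom=28.200; wc +0.150/-0.330 → slack +0.480/-0.660; half-tol=0.240, Σhalf²=0.166500
  -C: nom -10.800 → Σnom=17.400; wc +0.100/-0.320 → slack +0.580/-0.980; half-tol=0.210, Σhalf²=0.210600
  -D: nom -17.900 → Σnom=-0.500; wc +0.105/-0.030 → slack +0.685/-1.010; half-tol=0.068, Σhalf²=0.215156
  -E: nom -36.200 → Σnom=-36.700; wc +0.129/-0.270 → slack +0.814/-1.280; half-tol=0.200, Σhalf²=0.254957
  +F: nom +2.540 → Σnom=-34.160; wc +0.378/-0.378 → slack +1.192/-1.658; half-tol=0.378, Σhalf²=0.397841
  -G: nom -47.000 → Σnom=-81.160; wc +0.200/-0.210 → slack +1.392/-1.868; half-tol=0.205, Σhalf²=0.439866
  +H: nom +9.600 → Σnom=-71.560; wc +0.119/-0.080 → slack +1.511/-1.948; half-tol=0.100, Σhalf²=0.449766
  -I: nom -8.170 → Σnom=-79.730; wc +0.200/-0.464 → slack +1.711/-2.412; half-tol=0.332, Σhalf²=0.559990
Nominal = -79.730. Worst-case = [-79.730 - 2.412, -79.730 + 1.711] = [-82.142, -78.019]. RSS = √0.559990 = 0.748.

nominal=-79.730 wc=[-82.142,-78.019] rss=0.748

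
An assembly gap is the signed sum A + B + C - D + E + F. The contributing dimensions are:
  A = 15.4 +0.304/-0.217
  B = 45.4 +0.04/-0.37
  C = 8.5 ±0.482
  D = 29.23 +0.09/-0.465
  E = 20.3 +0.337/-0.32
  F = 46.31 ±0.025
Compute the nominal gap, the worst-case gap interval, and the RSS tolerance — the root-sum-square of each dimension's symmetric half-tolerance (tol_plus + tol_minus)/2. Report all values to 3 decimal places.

Stack each dimension's contribution:
  +A: nom +15.400 → Σnom=15.400; wc +0.304/-0.217 → slack +0.304/-0.217; half-tol=0.261, Σhalf²=0.067860
  +B: nom +45.400 → Σnom=60.800; wc +0.040/-0.370 → slack +0.344/-0.587; half-tol=0.205, Σhalf²=0.109885
  +C: nom +8.500 → Σnom=69.300; wc +0.482/-0.482 → slack +0.826/-1.069; half-tol=0.482, Σhalf²=0.342209
  -D: nom -29.230 → Σnom=40.070; wc +0.465/-0.090 → slack +1.291/-1.159; half-tol=0.278, Σhalf²=0.419215
  +E: nom +20.300 → Σnom=60.370; wc +0.337/-0.320 → slack +1.628/-1.479; half-tol=0.329, Σhalf²=0.527128
  +F: nom +46.310 → Σnom=106.680; wc +0.025/-0.025 → slack +1.653/-1.504; half-tol=0.025, Σhalf²=0.527753
Nominal = 106.680. Worst-case = [106.680 - 1.504, 106.680 + 1.653] = [105.176, 108.333]. RSS = √0.527753 = 0.726.

nominal=106.680 wc=[105.176,108.333] rss=0.726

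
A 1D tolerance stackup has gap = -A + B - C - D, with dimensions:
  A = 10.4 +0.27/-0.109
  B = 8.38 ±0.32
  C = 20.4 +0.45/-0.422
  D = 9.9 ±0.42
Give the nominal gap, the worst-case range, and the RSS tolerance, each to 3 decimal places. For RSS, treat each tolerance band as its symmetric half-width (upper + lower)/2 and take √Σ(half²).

Stack each dimension's contribution:
  -A: nom -10.400 → Σnom=-10.400; wc +0.109/-0.270 → slack +0.109/-0.270; half-tol=0.190, Σhalf²=0.035910
  +B: nom +8.380 → Σnom=-2.020; wc +0.320/-0.320 → slack +0.429/-0.590; half-tol=0.320, Σhalf²=0.138310
  -C: nom -20.400 → Σnom=-22.420; wc +0.422/-0.450 → slack +0.851/-1.040; half-tol=0.436, Σhalf²=0.328406
  -D: nom -9.900 → Σnom=-32.320; wc +0.420/-0.420 → slack +1.271/-1.460; half-tol=0.420, Σhalf²=0.504806
Nominal = -32.320. Worst-case = [-32.320 - 1.460, -32.320 + 1.271] = [-33.780, -31.049]. RSS = √0.504806 = 0.710.

nominal=-32.320 wc=[-33.780,-31.049] rss=0.710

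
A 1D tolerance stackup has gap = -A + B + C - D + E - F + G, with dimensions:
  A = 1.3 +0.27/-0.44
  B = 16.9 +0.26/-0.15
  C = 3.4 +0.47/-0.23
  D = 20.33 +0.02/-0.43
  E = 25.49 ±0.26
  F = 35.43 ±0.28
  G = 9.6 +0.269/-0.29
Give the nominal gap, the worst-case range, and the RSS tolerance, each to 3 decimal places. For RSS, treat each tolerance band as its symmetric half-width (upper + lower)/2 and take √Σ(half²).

nominal=-1.670 wc=[-3.170,0.739] rss=0.752

Stack each dimension's contribution:
  -A: nom -1.300 → Σnom=-1.300; wc +0.440/-0.270 → slack +0.440/-0.270; half-tol=0.355, Σhalf²=0.126025
  +B: nom +16.900 → Σnom=15.600; wc +0.260/-0.150 → slack +0.700/-0.420; half-tol=0.205, Σhalf²=0.168050
  +C: nom +3.400 → Σnom=19.000; wc +0.470/-0.230 → slack +1.170/-0.650; half-tol=0.350, Σhalf²=0.290550
  -D: nom -20.330 → Σnom=-1.330; wc +0.430/-0.020 → slack +1.600/-0.670; half-tol=0.225, Σhalf²=0.341175
  +E: nom +25.490 → Σnom=24.160; wc +0.260/-0.260 → slack +1.860/-0.930; half-tol=0.260, Σhalf²=0.408775
  -F: nom -35.430 → Σnom=-11.270; wc +0.280/-0.280 → slack +2.140/-1.210; half-tol=0.280, Σhalf²=0.487175
  +G: nom +9.600 → Σnom=-1.670; wc +0.269/-0.290 → slack +2.409/-1.500; half-tol=0.279, Σhalf²=0.565295
Nominal = -1.670. Worst-case = [-1.670 - 1.500, -1.670 + 2.409] = [-3.170, 0.739]. RSS = √0.565295 = 0.752.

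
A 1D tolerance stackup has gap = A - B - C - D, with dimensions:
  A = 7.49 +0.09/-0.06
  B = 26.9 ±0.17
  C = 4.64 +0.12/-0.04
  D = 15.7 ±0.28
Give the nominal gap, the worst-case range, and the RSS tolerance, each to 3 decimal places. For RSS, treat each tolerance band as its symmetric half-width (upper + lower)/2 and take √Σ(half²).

Stack each dimension's contribution:
  +A: nom +7.490 → Σnom=7.490; wc +0.090/-0.060 → slack +0.090/-0.060; half-tol=0.075, Σhalf²=0.005625
  -B: nom -26.900 → Σnom=-19.410; wc +0.170/-0.170 → slack +0.260/-0.230; half-tol=0.170, Σhalf²=0.034525
  -C: nom -4.640 → Σnom=-24.050; wc +0.040/-0.120 → slack +0.300/-0.350; half-tol=0.080, Σhalf²=0.040925
  -D: nom -15.700 → Σnom=-39.750; wc +0.280/-0.280 → slack +0.580/-0.630; half-tol=0.280, Σhalf²=0.119325
Nominal = -39.750. Worst-case = [-39.750 - 0.630, -39.750 + 0.580] = [-40.380, -39.170]. RSS = √0.119325 = 0.345.

nominal=-39.750 wc=[-40.380,-39.170] rss=0.345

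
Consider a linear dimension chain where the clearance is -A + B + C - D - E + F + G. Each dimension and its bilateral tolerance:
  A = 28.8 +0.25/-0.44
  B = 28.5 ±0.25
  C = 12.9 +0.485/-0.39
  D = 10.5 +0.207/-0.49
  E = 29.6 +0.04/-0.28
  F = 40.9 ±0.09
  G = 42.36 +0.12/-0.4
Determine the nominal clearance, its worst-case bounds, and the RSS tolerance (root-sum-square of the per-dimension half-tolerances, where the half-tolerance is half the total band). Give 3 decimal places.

nominal=55.760 wc=[54.133,57.915] rss=0.772

Stack each dimension's contribution:
  -A: nom -28.800 → Σnom=-28.800; wc +0.440/-0.250 → slack +0.440/-0.250; half-tol=0.345, Σhalf²=0.119025
  +B: nom +28.500 → Σnom=-0.300; wc +0.250/-0.250 → slack +0.690/-0.500; half-tol=0.250, Σhalf²=0.181525
  +C: nom +12.900 → Σnom=12.600; wc +0.485/-0.390 → slack +1.175/-0.890; half-tol=0.438, Σhalf²=0.372931
  -D: nom -10.500 → Σnom=2.100; wc +0.490/-0.207 → slack +1.665/-1.097; half-tol=0.348, Σhalf²=0.494383
  -E: nom -29.600 → Σnom=-27.500; wc +0.280/-0.040 → slack +1.945/-1.137; half-tol=0.160, Σhalf²=0.519983
  +F: nom +40.900 → Σnom=13.400; wc +0.090/-0.090 → slack +2.035/-1.227; half-tol=0.090, Σhalf²=0.528083
  +G: nom +42.360 → Σnom=55.760; wc +0.120/-0.400 → slack +2.155/-1.627; half-tol=0.260, Σhalf²=0.595683
Nominal = 55.760. Worst-case = [55.760 - 1.627, 55.760 + 2.155] = [54.133, 57.915]. RSS = √0.595683 = 0.772.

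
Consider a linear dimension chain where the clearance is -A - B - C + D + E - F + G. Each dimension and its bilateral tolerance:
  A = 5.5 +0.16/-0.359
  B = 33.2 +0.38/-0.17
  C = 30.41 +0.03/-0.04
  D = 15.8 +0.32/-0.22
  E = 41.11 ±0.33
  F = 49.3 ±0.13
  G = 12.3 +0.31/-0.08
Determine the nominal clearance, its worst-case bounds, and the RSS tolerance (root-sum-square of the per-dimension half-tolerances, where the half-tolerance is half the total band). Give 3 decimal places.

nominal=-49.200 wc=[-50.530,-47.541] rss=0.617

Stack each dimension's contribution:
  -A: nom -5.500 → Σnom=-5.500; wc +0.359/-0.160 → slack +0.359/-0.160; half-tol=0.260, Σhalf²=0.067340
  -B: nom -33.200 → Σnom=-38.700; wc +0.170/-0.380 → slack +0.529/-0.540; half-tol=0.275, Σhalf²=0.142965
  -C: nom -30.410 → Σnom=-69.110; wc +0.040/-0.030 → slack +0.569/-0.570; half-tol=0.035, Σhalf²=0.144190
  +D: nom +15.800 → Σnom=-53.310; wc +0.320/-0.220 → slack +0.889/-0.790; half-tol=0.270, Σhalf²=0.217090
  +E: nom +41.110 → Σnom=-12.200; wc +0.330/-0.330 → slack +1.219/-1.120; half-tol=0.330, Σhalf²=0.325990
  -F: nom -49.300 → Σnom=-61.500; wc +0.130/-0.130 → slack +1.349/-1.250; half-tol=0.130, Σhalf²=0.342890
  +G: nom +12.300 → Σnom=-49.200; wc +0.310/-0.080 → slack +1.659/-1.330; half-tol=0.195, Σhalf²=0.380915
Nominal = -49.200. Worst-case = [-49.200 - 1.330, -49.200 + 1.659] = [-50.530, -47.541]. RSS = √0.380915 = 0.617.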